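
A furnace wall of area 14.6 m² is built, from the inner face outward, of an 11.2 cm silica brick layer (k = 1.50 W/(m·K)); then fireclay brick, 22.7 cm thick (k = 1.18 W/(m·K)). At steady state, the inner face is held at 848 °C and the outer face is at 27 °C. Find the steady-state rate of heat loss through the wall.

Q = 44.9 kW

Treat each layer as a resistance in series:
  R_silica brick = L/(kA) = 0.112/(1.50·14.6) = 0.005114 K/W
  R_fireclay brick = L/(kA) = 0.227/(1.18·14.6) = 0.01318 K/W
ΣR = 0.005114 + 0.01318 = 0.01829 K/W
Q = ΔT/ΣR = (848 °C − 27 °C)/0.01829 = 44900 W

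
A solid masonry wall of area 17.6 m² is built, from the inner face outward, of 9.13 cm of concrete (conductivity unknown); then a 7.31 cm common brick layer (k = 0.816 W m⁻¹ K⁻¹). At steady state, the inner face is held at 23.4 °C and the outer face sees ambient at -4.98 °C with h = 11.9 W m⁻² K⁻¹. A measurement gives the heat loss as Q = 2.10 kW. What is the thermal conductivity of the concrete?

k = 1.42 W/m·K

ΣR = ΔT/Q = |23.4 − -4.98|/2100 = 0.01351 K/W
Known resistances:
  R_common brick = L/(kA) = 0.0731/(0.816·17.6) = 0.005090 K/W
  R_conv,out = 1/(hA) = 1/(11.9·17.6) = 0.004775 K/W
R_concrete = ΣR − ΣR_known = 0.01351 − 0.009865 = 0.003645 K/W
L/(kA) = 0.003645 ⇒ k = 0.0913/(0.003645·17.6) = 1.42 W/m·K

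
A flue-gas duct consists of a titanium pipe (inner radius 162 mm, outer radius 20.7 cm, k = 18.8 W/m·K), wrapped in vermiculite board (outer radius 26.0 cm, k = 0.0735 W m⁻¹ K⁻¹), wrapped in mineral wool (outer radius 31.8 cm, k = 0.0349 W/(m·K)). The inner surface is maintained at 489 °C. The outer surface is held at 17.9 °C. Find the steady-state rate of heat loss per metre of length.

Resistance network (inner→outer):
  R'_titanium = ln(0.207/0.162)/(2πk) = 0.2451/(2π·18.8) = 0.002075 m·K/W
  R'_vermiculite board = ln(0.260/0.207)/(2πk) = 0.2280/(2π·0.0735) = 0.4936 m·K/W
  R'_mineral wool = ln(0.318/0.260)/(2πk) = 0.2014/(2π·0.0349) = 0.9183 m·K/W
ΣR = 0.002075 + 0.4936 + 0.9183 = 1.414 m·K/W
Q' = ΔT/ΣR = (489 °C − 17.9 °C)/1.414 = 333 W/m

Q' = 333 W/m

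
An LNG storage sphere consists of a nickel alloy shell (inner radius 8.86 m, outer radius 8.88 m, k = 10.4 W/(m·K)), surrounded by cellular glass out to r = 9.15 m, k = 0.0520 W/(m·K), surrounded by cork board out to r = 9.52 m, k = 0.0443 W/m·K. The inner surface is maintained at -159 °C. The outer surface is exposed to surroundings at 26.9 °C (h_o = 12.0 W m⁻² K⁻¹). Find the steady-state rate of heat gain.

Series thermal resistances, inner to outer:
  R_nickel alloy = (1/8.86 − 1/8.88)/(4πk) = 2.542×10^-4/(4π·10.4) = 1.945×10^-6 K/W
  R_cellular glass = (1/8.88 − 1/9.15)/(4πk) = 0.003323/(4π·0.0520) = 0.005085 K/W
  R_cork board = (1/9.15 − 1/9.52)/(4πk) = 0.004248/(4π·0.0443) = 0.007630 K/W
  R_conv,out = 1/(4πr²h) = 1/(4π·9.52²·12.0) = 7.317×10^-5 K/W
ΣR = 1.945×10^-6 + 0.005085 + 0.007630 + 7.317×10^-5 = 0.01279 K/W
Q = ΔT/ΣR = (-159 °C − 26.9 °C)/0.01279 = -14500 W
(Negative Q ⇒ heat flows inward; heat gain = 14500 W.)

Q = 14.5 kW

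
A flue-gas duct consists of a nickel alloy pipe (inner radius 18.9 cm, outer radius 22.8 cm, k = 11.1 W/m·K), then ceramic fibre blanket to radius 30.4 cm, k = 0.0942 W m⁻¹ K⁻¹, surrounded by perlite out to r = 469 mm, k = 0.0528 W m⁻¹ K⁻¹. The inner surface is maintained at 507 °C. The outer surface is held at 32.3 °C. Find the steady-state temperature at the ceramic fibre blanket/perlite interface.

Series thermal resistances, inner to outer:
  R'_nickel alloy = ln(0.228/0.189)/(2πk) = 0.1876/(2π·11.1) = 0.002690 m·K/W
  R'_ceramic fibre blanket = ln(0.304/0.228)/(2πk) = 0.2877/(2π·0.0942) = 0.4861 m·K/W
  R'_perlite = ln(0.469/0.304)/(2πk) = 0.4336/(2π·0.0528) = 1.307 m·K/W
ΣR = 0.002690 + 0.4861 + 1.307 = 1.796 m·K/W
Q' = ΔT/ΣR = (507 °C − 32.3 °C)/1.796 = 264.3 W/m
From the inner boundary to the ceramic fibre blanket/perlite interface, ΣR_partial = 0.4888 m·K/W.
T_interface = T_in − Q'·ΣR_partial = 507 °C − (264.3)(0.4888) = 378 °C

T = 378 °C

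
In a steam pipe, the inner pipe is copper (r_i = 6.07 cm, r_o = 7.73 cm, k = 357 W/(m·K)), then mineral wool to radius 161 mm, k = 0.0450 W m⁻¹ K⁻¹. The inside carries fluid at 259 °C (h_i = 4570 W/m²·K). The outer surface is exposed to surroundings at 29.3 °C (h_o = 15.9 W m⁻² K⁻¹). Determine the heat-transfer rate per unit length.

Q' = 86.4 W/m

Resistance network (inner→outer):
  R'_conv,in = 1/(2πr h) = 1/(2π·0.0607·4570) = 5.737×10^-4 m·K/W
  R'_copper = ln(0.0773/0.0607)/(2πk) = 0.2418/(2π·357) = 1.078×10^-4 m·K/W
  R'_mineral wool = ln(0.161/0.0773)/(2πk) = 0.7337/(2π·0.0450) = 2.595 m·K/W
  R'_conv,out = 1/(2πr h) = 1/(2π·0.161·15.9) = 0.06217 m·K/W
ΣR = 5.737×10^-4 + 1.078×10^-4 + 2.595 + 0.06217 = 2.658 m·K/W
Q' = ΔT/ΣR = (259 °C − 29.3 °C)/2.658 = 86.4 W/m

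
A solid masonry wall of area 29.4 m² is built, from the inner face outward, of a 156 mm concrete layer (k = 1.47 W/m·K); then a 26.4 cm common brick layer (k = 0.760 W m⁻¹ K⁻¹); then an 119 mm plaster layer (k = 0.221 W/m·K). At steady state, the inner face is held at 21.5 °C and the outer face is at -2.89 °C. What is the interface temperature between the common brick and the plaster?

T = 10.3 °C

Treat each layer as a resistance in series:
  R_concrete = L/(kA) = 0.156/(1.47·29.4) = 0.003610 K/W
  R_common brick = L/(kA) = 0.264/(0.760·29.4) = 0.01182 K/W
  R_plaster = L/(kA) = 0.119/(0.221·29.4) = 0.01832 K/W
ΣR = 0.003610 + 0.01182 + 0.01832 = 0.03375 K/W
Q = ΔT/ΣR = (21.5 °C − -2.89 °C)/0.03375 = 722.7 W
From the inner boundary to the common brick/plaster interface, ΣR_partial = 0.01543 K/W.
T_interface = T_in − Q·ΣR_partial = 21.5 °C − (722.7)(0.01543) = 10.3 °C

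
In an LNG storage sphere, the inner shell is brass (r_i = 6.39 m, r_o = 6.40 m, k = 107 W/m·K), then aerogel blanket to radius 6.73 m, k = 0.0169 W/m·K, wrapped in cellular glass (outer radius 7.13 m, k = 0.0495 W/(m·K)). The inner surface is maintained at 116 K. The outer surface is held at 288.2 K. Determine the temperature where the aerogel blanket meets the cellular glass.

Treat each layer as a resistance in series:
  R_brass = (1/6.39 − 1/6.40)/(4πk) = 2.445×10^-4/(4π·107) = 1.819×10^-7 K/W
  R_aerogel blanket = (1/6.40 − 1/6.73)/(4πk) = 0.007662/(4π·0.0169) = 0.03608 K/W
  R_cellular glass = (1/6.73 − 1/7.13)/(4πk) = 0.008336/(4π·0.0495) = 0.01340 K/W
ΣR = 1.819×10^-7 + 0.03608 + 0.01340 = 0.04948 K/W
Q = ΔT/ΣR = (116 K − 288.2 K)/0.04948 = -3480 W
From the inner boundary to the aerogel blanket/cellular glass interface, ΣR_partial = 0.03608 K/W.
T_interface = T_in − Q·ΣR_partial = 116 K − (-3480)(0.03608) = 241.6 K

T = 241.6 K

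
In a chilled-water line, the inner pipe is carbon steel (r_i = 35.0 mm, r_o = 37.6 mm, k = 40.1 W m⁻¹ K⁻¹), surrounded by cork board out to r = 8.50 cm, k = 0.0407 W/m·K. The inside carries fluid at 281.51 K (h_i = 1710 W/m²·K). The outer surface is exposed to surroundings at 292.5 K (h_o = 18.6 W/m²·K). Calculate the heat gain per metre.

Resistance network (inner→outer):
  R'_conv,in = 1/(2πr h) = 1/(2π·0.0350·1710) = 0.002659 m·K/W
  R'_carbon steel = ln(0.0376/0.0350)/(2πk) = 0.07166/(2π·40.1) = 2.844×10^-4 m·K/W
  R'_cork board = ln(0.0850/0.0376)/(2πk) = 0.8156/(2π·0.0407) = 3.190 m·K/W
  R'_conv,out = 1/(2πr h) = 1/(2π·0.0850·18.6) = 0.1007 m·K/W
ΣR = 0.002659 + 2.844×10^-4 + 3.190 + 0.1007 = 3.294 m·K/W
Q' = ΔT/ΣR = (281.51 K − 292.5 K)/3.294 = -3.34 W/m
(Negative Q' ⇒ heat flows inward; heat gain = 3.34 W/m.)

Q' = 3.34 W/m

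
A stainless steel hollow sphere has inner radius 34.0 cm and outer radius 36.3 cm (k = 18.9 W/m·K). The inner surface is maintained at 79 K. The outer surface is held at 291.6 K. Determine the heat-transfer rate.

Q = 271 kW

Q = 4πk·ΔT/(1/r₁ − 1/r₂) = 4π × 18.9 × 212.6 / (1/0.340 − 1/0.363) = 2.71×10^5 W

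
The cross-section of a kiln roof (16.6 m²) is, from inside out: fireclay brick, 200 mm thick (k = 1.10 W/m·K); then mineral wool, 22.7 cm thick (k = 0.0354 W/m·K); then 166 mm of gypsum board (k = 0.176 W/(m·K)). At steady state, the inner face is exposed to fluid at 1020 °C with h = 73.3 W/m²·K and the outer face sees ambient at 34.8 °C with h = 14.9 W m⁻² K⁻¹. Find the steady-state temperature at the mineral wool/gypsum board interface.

T = 165 °C

Treat each layer as a resistance in series:
  R_conv,in = 1/(hA) = 1/(73.3·16.6) = 8.218×10^-4 K/W
  R_fireclay brick = L/(kA) = 0.200/(1.10·16.6) = 0.01095 K/W
  R_mineral wool = L/(kA) = 0.227/(0.0354·16.6) = 0.3863 K/W
  R_gypsum board = L/(kA) = 0.166/(0.176·16.6) = 0.05682 K/W
  R_conv,out = 1/(hA) = 1/(14.9·16.6) = 0.004043 K/W
ΣR = 8.218×10^-4 + 0.01095 + 0.3863 + 0.05682 + 0.004043 = 0.4589 K/W
Q = ΔT/ΣR = (1020 °C − 34.8 °C)/0.4589 = 2147 W
From the inner boundary to the mineral wool/gypsum board interface, ΣR_partial = 0.3981 K/W.
T_interface = T_in − Q·ΣR_partial = 1020 °C − (2147)(0.3981) = 165 °C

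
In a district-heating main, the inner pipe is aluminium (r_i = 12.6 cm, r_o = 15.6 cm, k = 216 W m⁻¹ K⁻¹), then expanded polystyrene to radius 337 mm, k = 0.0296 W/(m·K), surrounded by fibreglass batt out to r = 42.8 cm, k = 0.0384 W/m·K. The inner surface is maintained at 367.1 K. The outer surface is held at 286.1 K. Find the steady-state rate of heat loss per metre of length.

Treat each layer as a resistance in series:
  R'_aluminium = ln(0.156/0.126)/(2πk) = 0.2136/(2π·216) = 1.574×10^-4 m·K/W
  R'_expanded polystyrene = ln(0.337/0.156)/(2πk) = 0.7702/(2π·0.0296) = 4.141 m·K/W
  R'_fibreglass batt = ln(0.428/0.337)/(2πk) = 0.2390/(2π·0.0384) = 0.9907 m·K/W
ΣR = 1.574×10^-4 + 4.141 + 0.9907 = 5.132 m·K/W
Q' = ΔT/ΣR = (367.1 K − 286.1 K)/5.132 = 15.8 W/m

Q' = 15.8 W/m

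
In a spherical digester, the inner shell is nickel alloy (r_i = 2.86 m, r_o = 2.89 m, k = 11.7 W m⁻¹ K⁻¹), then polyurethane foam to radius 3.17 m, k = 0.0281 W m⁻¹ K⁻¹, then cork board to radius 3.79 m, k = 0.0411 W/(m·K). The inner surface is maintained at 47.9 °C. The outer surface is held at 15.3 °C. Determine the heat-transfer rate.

Q = 175 W

Resistance network (inner→outer):
  R_nickel alloy = (1/2.86 − 1/2.89)/(4πk) = 0.003630/(4π·11.7) = 2.469×10^-5 K/W
  R_polyurethane foam = (1/2.89 − 1/3.17)/(4πk) = 0.03056/(4π·0.0281) = 0.08655 K/W
  R_cork board = (1/3.17 − 1/3.79)/(4πk) = 0.05161/(4π·0.0411) = 0.09992 K/W
ΣR = 2.469×10^-5 + 0.08655 + 0.09992 = 0.1865 K/W
Q = ΔT/ΣR = (47.9 °C − 15.3 °C)/0.1865 = 175 W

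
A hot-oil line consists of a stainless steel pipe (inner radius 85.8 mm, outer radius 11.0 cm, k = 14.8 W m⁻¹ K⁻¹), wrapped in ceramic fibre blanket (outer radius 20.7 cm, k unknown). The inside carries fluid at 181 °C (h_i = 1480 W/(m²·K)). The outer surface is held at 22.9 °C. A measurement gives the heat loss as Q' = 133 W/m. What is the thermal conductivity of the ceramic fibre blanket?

ΣR = ΔT/Q' = |181 − 22.9|/133 = 1.189 m·K/W
Known resistances:
  R'_conv,in = 1/(2πr h) = 1/(2π·0.0858·1480) = 0.001253 m·K/W
  R'_stainless steel = ln(0.110/0.0858)/(2πk) = 0.2485/(2π·14.8) = 0.002672 m·K/W
R_ceramic fibre blanket = ΣR − ΣR_known = 1.189 − 0.003925 = 1.185 m·K/W
ln(r₂/r₁)/(2πk) = 1.185 ⇒ k = 0.6322/(2π·1.185) = 0.0849 W/m·K

k = 0.0849 W/m·K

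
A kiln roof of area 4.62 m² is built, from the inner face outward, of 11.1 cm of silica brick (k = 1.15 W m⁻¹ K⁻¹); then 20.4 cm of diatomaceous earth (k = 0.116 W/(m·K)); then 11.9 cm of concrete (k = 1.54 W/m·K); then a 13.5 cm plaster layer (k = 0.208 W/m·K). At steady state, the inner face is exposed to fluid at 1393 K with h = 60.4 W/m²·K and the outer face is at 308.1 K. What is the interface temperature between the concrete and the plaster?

T = 579 K

Resistance network (inner→outer):
  R_conv,in = 1/(hA) = 1/(60.4·4.62) = 0.003584 K/W
  R_silica brick = L/(kA) = 0.111/(1.15·4.62) = 0.02089 K/W
  R_diatomaceous earth = L/(kA) = 0.204/(0.116·4.62) = 0.3807 K/W
  R_concrete = L/(kA) = 0.119/(1.54·4.62) = 0.01673 K/W
  R_plaster = L/(kA) = 0.135/(0.208·4.62) = 0.1405 K/W
ΣR = 0.003584 + 0.02089 + 0.3807 + 0.01673 + 0.1405 = 0.5624 K/W
Q = ΔT/ΣR = (1393 K − 308.1 K)/0.5624 = 1929 W
From the inner boundary to the concrete/plaster interface, ΣR_partial = 0.4219 K/W.
T_interface = T_in − Q·ΣR_partial = 1393 K − (1929)(0.4219) = 579 K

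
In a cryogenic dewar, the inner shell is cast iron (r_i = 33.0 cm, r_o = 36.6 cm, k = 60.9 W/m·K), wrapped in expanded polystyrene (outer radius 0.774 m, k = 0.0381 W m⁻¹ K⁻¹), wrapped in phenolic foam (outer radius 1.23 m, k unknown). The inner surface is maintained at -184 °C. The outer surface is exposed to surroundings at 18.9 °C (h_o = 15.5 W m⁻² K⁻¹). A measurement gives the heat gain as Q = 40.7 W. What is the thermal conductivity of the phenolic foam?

ΣR = ΔT/Q = |-184 − 18.9|/40.7 = 4.985 K/W
Known resistances:
  R_cast iron = (1/0.330 − 1/0.366)/(4πk) = 0.2981/(4π·60.9) = 3.895×10^-4 K/W
  R_expanded polystyrene = (1/0.366 − 1/0.774)/(4πk) = 1.440/(4π·0.0381) = 3.008 K/W
  R_conv,out = 1/(4πr²h) = 1/(4π·1.23²·15.5) = 0.003394 K/W
R_phenolic foam = ΣR − ΣR_known = 4.985 − 3.012 = 1.973 K/W
(1/r₁−1/r₂)/(4πk) = 1.973 ⇒ k = 0.4790/(4π·1.973) = 0.0193 W/m·K

k = 0.0193 W/m·K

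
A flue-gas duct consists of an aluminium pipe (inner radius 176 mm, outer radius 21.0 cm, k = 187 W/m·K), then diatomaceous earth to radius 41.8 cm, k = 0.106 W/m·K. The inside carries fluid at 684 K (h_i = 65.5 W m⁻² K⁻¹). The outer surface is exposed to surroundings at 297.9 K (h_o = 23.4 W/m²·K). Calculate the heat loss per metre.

Resistance network (inner→outer):
  R'_conv,in = 1/(2πr h) = 1/(2π·0.176·65.5) = 0.01381 m·K/W
  R'_aluminium = ln(0.210/0.176)/(2πk) = 0.1766/(2π·187) = 1.503×10^-4 m·K/W
  R'_diatomaceous earth = ln(0.418/0.210)/(2πk) = 0.6884/(2π·0.106) = 1.034 m·K/W
  R'_conv,out = 1/(2πr h) = 1/(2π·0.418·23.4) = 0.01627 m·K/W
ΣR = 0.01381 + 1.503×10^-4 + 1.034 + 0.01627 = 1.064 m·K/W
Q' = ΔT/ΣR = (684 K − 297.9 K)/1.064 = 363 W/m

Q' = 363 W/m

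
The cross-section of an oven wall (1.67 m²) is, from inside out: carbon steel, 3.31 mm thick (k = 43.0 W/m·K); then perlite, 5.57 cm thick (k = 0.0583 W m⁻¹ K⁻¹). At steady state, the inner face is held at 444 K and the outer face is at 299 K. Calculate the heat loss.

Resistance network (inner→outer):
  R_carbon steel = L/(kA) = 0.00331/(43.0·1.67) = 4.609×10^-5 K/W
  R_perlite = L/(kA) = 0.0557/(0.0583·1.67) = 0.5721 K/W
ΣR = 4.609×10^-5 + 0.5721 = 0.5721 K/W
Q = ΔT/ΣR = (444 K − 299 K)/0.5721 = 253 W

Q = 253 W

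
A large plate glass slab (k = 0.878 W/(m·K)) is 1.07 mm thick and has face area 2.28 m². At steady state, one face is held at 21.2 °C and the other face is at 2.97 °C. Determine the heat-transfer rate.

Q = kA·ΔT/L = 0.878 × 2.28 × |21.2 °C − 2.97 °C| / 0.00107 = 34100 W

Q = 34.1 kW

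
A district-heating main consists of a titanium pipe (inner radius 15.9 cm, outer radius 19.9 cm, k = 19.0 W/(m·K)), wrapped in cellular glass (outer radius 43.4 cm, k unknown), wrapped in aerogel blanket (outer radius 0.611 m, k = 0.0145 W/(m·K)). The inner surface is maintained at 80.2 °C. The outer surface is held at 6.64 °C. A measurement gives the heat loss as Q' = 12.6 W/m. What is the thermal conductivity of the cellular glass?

k = 0.0596 W/m·K

ΣR = ΔT/Q' = |80.2 − 6.64|/12.6 = 5.838 m·K/W
Known resistances:
  R'_titanium = ln(0.199/0.159)/(2πk) = 0.2244/(2π·19.0) = 0.001880 m·K/W
  R'_aerogel blanket = ln(0.611/0.434)/(2πk) = 0.3421/(2π·0.0145) = 3.754 m·K/W
R_cellular glass = ΣR − ΣR_known = 5.838 − 3.756 = 2.082 m·K/W
ln(r₂/r₁)/(2πk) = 2.082 ⇒ k = 0.7797/(2π·2.082) = 0.0596 W/m·K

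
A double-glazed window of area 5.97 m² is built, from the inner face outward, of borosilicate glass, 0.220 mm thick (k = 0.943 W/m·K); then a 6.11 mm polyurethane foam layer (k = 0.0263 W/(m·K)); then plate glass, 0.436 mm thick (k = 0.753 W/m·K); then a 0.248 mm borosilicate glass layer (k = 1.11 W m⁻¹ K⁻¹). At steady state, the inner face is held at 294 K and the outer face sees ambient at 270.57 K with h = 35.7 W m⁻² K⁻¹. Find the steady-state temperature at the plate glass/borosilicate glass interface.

Treat each layer as a resistance in series:
  R_borosilicate glass = L/(kA) = 2.20×10^-4/(0.943·5.97) = 3.908×10^-5 K/W
  R_polyurethane foam = L/(kA) = 0.00611/(0.0263·5.97) = 0.03891 K/W
  R_plate glass = L/(kA) = 4.36×10^-4/(0.753·5.97) = 9.699×10^-5 K/W
  R_borosilicate glass = L/(kA) = 2.48×10^-4/(1.11·5.97) = 3.742×10^-5 K/W
  R_conv,out = 1/(hA) = 1/(35.7·5.97) = 0.004692 K/W
ΣR = 3.908×10^-5 + 0.03891 + 9.699×10^-5 + 3.742×10^-5 + 0.004692 = 0.04378 K/W
Q = ΔT/ΣR = (294 K − 270.57 K)/0.04378 = 535.2 W
From the inner boundary to the plate glass/borosilicate glass interface, ΣR_partial = 0.03905 K/W.
T_interface = T_in − Q·ΣR_partial = 294 K − (535.2)(0.03905) = 273.10 K

T = 273.10 K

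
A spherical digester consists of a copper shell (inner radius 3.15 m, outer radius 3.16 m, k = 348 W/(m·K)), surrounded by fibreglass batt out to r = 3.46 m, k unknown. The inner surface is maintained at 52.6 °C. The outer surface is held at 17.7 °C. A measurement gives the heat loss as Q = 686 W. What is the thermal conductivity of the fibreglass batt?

k = 0.0429 W/m·K

ΣR = ΔT/Q = |52.6 − 17.7|/686 = 0.05087 K/W
Known resistances:
  R_copper = (1/3.15 − 1/3.16)/(4πk) = 0.001005/(4π·348) = 2.297×10^-7 K/W
R_fibreglass batt = ΣR − ΣR_known = 0.05087 − 2.297×10^-7 = 0.05087 K/W
(1/r₁−1/r₂)/(4πk) = 0.05087 ⇒ k = 0.02744/(4π·0.05087) = 0.0429 W/m·K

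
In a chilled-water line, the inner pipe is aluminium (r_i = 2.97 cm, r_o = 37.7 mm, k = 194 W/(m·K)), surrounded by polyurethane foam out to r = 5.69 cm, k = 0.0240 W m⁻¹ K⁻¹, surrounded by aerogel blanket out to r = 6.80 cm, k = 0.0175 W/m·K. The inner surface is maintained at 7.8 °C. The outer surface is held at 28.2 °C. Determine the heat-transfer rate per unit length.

Q' = 4.69 W/m

Resistance network (inner→outer):
  R'_aluminium = ln(0.0377/0.0297)/(2πk) = 0.2385/(2π·194) = 1.957×10^-4 m·K/W
  R'_polyurethane foam = ln(0.0569/0.0377)/(2πk) = 0.4116/(2π·0.0240) = 2.730 m·K/W
  R'_aerogel blanket = ln(0.0680/0.0569)/(2πk) = 0.1782/(2π·0.0175) = 1.621 m·K/W
ΣR = 1.957×10^-4 + 2.730 + 1.621 = 4.351 m·K/W
Q' = ΔT/ΣR = (7.8 °C − 28.2 °C)/4.351 = -4.69 W/m
(Negative Q' ⇒ heat flows inward; heat gain = 4.69 W/m.)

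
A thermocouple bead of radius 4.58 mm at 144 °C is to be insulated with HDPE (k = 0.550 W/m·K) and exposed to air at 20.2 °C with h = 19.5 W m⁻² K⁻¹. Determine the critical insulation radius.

For a sphere, r_cr = 2k_ins/h = 2·0.550/19.5 = 0.0564 m = 5.64 cm

r_cr = 5.64 cm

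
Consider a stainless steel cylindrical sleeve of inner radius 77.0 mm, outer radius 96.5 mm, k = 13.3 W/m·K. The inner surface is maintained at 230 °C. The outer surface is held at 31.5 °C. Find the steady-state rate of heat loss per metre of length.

Q' = 2πk·ΔT/ln(r₂/r₁) = 2π × 13.3 × 198.5 / ln(0.0965/0.0770) = 73500 W/m

Q' = 73500 W/m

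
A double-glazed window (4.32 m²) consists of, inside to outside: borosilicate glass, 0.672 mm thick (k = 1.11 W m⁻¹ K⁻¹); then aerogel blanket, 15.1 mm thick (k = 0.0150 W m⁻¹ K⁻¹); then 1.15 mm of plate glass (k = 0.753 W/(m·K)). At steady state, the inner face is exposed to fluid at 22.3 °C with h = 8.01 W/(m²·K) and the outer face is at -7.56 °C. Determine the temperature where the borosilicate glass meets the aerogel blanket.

T = 19.0 °C

Resistance network (inner→outer):
  R_conv,in = 1/(hA) = 1/(8.01·4.32) = 0.02890 K/W
  R_borosilicate glass = L/(kA) = 6.72×10^-4/(1.11·4.32) = 1.401×10^-4 K/W
  R_aerogel blanket = L/(kA) = 0.0151/(0.0150·4.32) = 0.2330 K/W
  R_plate glass = L/(kA) = 0.00115/(0.753·4.32) = 3.535×10^-4 K/W
ΣR = 0.02890 + 1.401×10^-4 + 0.2330 + 3.535×10^-4 = 0.2624 K/W
Q = ΔT/ΣR = (22.3 °C − -7.56 °C)/0.2624 = 113.8 W
From the inner boundary to the borosilicate glass/aerogel blanket interface, ΣR_partial = 0.02904 K/W.
T_interface = T_in − Q·ΣR_partial = 22.3 °C − (113.8)(0.02904) = 19.0 °C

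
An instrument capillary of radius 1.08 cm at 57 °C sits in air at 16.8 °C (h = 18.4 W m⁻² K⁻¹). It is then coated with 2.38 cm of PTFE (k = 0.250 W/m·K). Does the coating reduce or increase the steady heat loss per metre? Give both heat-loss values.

Critical radius for a cylinder: r_cr = k/h = 0.0136 m = 1.36 cm.
Outer radius after coating: r₂ = 0.0108 + 0.0238 = 0.0346 m.
r₁ < r_cr < r₂: heat loss rises to a maximum at r_cr then falls. Whether the coating helps depends on whether Q(r₂) has dropped back below Q(r₁).
Bare: R = 1/(2πr₁h) = 0.8009 m·K/W; Q = 40.2/0.8009 = 50.2 W/m.
Coated: R = R_cond + R_conv = 0.9912 m·K/W; Q = 40.2/0.9912 = 40.6 W/m.

reduces: 50.2 → 40.6 W/m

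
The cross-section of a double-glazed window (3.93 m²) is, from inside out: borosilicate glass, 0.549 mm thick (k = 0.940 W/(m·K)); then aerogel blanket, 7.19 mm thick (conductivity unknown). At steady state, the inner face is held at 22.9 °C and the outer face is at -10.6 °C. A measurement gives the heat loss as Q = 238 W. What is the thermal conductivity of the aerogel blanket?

k = 0.0130 W/m·K

ΣR = ΔT/Q = |22.9 − -10.6|/238 = 0.1408 K/W
Known resistances:
  R_borosilicate glass = L/(kA) = 5.49×10^-4/(0.940·3.93) = 1.486×10^-4 K/W
R_aerogel blanket = ΣR − ΣR_known = 0.1408 − 1.486×10^-4 = 0.1407 K/W
L/(kA) = 0.1407 ⇒ k = 0.00719/(0.1407·3.93) = 0.0130 W/m·K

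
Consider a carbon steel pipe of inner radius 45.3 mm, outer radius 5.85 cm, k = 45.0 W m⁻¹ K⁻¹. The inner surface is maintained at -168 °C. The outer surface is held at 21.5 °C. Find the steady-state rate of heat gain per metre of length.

Q' = 210 kW/m

Q' = 2πk·ΔT/ln(r₂/r₁) = 2π × 45.0 × 189.5 / ln(0.0585/0.0453) = 2.10×10^5 W/m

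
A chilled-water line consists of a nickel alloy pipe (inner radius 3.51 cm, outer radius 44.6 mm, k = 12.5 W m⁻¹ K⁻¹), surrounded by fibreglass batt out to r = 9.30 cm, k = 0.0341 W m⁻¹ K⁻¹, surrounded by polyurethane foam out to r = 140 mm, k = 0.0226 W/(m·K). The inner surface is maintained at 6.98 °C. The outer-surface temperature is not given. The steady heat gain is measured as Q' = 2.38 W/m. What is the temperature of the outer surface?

Series resistances:
  R'_nickel alloy = ln(0.0446/0.0351)/(2πk) = 0.2395/(2π·12.5) = 0.003050 m·K/W
  R'_fibreglass batt = ln(0.0930/0.0446)/(2πk) = 0.7349/(2π·0.0341) = 3.430 m·K/W
  R'_polyurethane foam = ln(0.140/0.0930)/(2πk) = 0.4090/(2π·0.0226) = 2.881 m·K/W
ΣR = 6.313 m·K/W
ΔT = Q'·ΣR = 2.38 × 6.313 = 15.02 K
Heat flows inward, so T_out = T_in + ΔT = 6.98 + 15.02 = 22.0 °C

T_out = 22.0 °C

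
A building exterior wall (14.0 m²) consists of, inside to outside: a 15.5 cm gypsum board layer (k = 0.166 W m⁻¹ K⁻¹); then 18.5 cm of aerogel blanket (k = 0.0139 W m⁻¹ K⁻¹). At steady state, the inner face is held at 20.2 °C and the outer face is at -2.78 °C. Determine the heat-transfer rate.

Resistance network (inner→outer):
  R_gypsum board = L/(kA) = 0.155/(0.166·14.0) = 0.06670 K/W
  R_aerogel blanket = L/(kA) = 0.185/(0.0139·14.0) = 0.9507 K/W
ΣR = 0.06670 + 0.9507 = 1.017 K/W
Q = ΔT/ΣR = (20.2 °C − -2.78 °C)/1.017 = 22.6 W

Q = 22.6 W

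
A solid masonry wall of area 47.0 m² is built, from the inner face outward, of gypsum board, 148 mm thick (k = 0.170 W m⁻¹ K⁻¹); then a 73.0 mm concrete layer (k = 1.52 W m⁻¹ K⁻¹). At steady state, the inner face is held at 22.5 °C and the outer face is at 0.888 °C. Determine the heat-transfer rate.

Q = 1110 W

Resistance network (inner→outer):
  R_gypsum board = L/(kA) = 0.148/(0.170·47.0) = 0.01852 K/W
  R_concrete = L/(kA) = 0.0730/(1.52·47.0) = 0.001022 K/W
ΣR = 0.01852 + 0.001022 = 0.01954 K/W
Q = ΔT/ΣR = (22.5 °C − 0.888 °C)/0.01954 = 1110 W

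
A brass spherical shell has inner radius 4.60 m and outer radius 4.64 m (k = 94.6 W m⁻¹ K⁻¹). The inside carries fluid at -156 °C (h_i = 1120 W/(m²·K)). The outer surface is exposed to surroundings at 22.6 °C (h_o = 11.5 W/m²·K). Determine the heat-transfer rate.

Resistance network (inner→outer):
  R_conv,in = 1/(4πr²h) = 1/(4π·4.60²·1120) = 3.358×10^-6 K/W
  R_brass = (1/4.60 − 1/4.64)/(4πk) = 0.001874/(4π·94.6) = 1.576×10^-6 K/W
  R_conv,out = 1/(4πr²h) = 1/(4π·4.64²·11.5) = 3.214×10^-4 K/W
ΣR = 3.358×10^-6 + 1.576×10^-6 + 3.214×10^-4 = 3.263×10^-4 K/W
Q = ΔT/ΣR = (-156 °C − 22.6 °C)/3.263×10^-4 = -5.47×10^5 W
(Negative Q ⇒ heat flows inward; heat gain = 5.47×10^5 W.)

Q = 547 kW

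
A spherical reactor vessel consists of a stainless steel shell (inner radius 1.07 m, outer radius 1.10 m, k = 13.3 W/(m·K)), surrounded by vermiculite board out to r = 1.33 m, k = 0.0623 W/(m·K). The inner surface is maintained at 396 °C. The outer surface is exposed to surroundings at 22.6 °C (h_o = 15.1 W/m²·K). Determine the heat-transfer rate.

Q = 1830 W

Treat each layer as a resistance in series:
  R_stainless steel = (1/1.07 − 1/1.10)/(4πk) = 0.02549/(4π·13.3) = 1.525×10^-4 K/W
  R_vermiculite board = (1/1.10 − 1/1.33)/(4πk) = 0.1572/(4π·0.0623) = 0.2008 K/W
  R_conv,out = 1/(4πr²h) = 1/(4π·1.33²·15.1) = 0.002979 K/W
ΣR = 1.525×10^-4 + 0.2008 + 0.002979 = 0.2039 K/W
Q = ΔT/ΣR = (396 °C − 22.6 °C)/0.2039 = 1830 W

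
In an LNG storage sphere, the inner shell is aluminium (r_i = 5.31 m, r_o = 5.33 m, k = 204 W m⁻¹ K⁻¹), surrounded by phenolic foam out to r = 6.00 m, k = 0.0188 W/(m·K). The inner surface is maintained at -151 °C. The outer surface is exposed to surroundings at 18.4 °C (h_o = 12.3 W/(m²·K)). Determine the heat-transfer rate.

Q = 1910 W

Treat each layer as a resistance in series:
  R_aluminium = (1/5.31 − 1/5.33)/(4πk) = 7.067×10^-4/(4π·204) = 2.757×10^-7 K/W
  R_phenolic foam = (1/5.33 − 1/6.00)/(4πk) = 0.02095/(4π·0.0188) = 0.08868 K/W
  R_conv,out = 1/(4πr²h) = 1/(4π·6.00²·12.3) = 1.797×10^-4 K/W
ΣR = 2.757×10^-7 + 0.08868 + 1.797×10^-4 = 0.08886 K/W
Q = ΔT/ΣR = (-151 °C − 18.4 °C)/0.08886 = -1910 W
(Negative Q ⇒ heat flows inward; heat gain = 1910 W.)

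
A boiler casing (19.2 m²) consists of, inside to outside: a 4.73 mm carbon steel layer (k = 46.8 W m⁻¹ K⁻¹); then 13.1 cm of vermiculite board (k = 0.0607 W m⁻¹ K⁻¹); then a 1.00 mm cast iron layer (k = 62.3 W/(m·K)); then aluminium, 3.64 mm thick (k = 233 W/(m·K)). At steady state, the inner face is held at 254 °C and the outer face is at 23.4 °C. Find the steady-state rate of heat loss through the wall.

Series thermal resistances, inner to outer:
  R_carbon steel = L/(kA) = 0.00473/(46.8·19.2) = 5.264×10^-6 K/W
  R_vermiculite board = L/(kA) = 0.131/(0.0607·19.2) = 0.1124 K/W
  R_cast iron = L/(kA) = 0.00100/(62.3·19.2) = 8.360×10^-7 K/W
  R_aluminium = L/(kA) = 0.00364/(233·19.2) = 8.137×10^-7 K/W
ΣR = 5.264×10^-6 + 0.1124 + 8.360×10^-7 + 8.137×10^-7 = 0.1124 K/W
Q = ΔT/ΣR = (254 °C − 23.4 °C)/0.1124 = 2050 W

Q = 2.05 kW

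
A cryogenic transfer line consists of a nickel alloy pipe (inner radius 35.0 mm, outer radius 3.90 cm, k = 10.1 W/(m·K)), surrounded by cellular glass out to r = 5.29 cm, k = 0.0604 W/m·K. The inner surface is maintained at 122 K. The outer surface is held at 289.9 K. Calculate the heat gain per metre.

Treat each layer as a resistance in series:
  R'_nickel alloy = ln(0.0390/0.0350)/(2πk) = 0.1082/(2π·10.1) = 0.001705 m·K/W
  R'_cellular glass = ln(0.0529/0.0390)/(2πk) = 0.3048/(2π·0.0604) = 0.8033 m·K/W
ΣR = 0.001705 + 0.8033 = 0.8050 m·K/W
Q' = ΔT/ΣR = (122 K − 289.9 K)/0.8050 = -209 W/m
(Negative Q' ⇒ heat flows inward; heat gain = 209 W/m.)

Q' = 209 W/m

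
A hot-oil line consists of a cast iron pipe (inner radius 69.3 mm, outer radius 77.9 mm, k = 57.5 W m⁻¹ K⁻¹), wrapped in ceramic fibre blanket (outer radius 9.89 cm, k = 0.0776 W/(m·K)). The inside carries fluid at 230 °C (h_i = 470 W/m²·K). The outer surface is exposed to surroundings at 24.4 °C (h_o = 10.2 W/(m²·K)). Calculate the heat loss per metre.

Q' = 315 W/m

Series thermal resistances, inner to outer:
  R'_conv,in = 1/(2πr h) = 1/(2π·0.0693·470) = 0.004886 m·K/W
  R'_cast iron = ln(0.0779/0.0693)/(2πk) = 0.1170/(2π·57.5) = 3.238×10^-4 m·K/W
  R'_ceramic fibre blanket = ln(0.0989/0.0779)/(2πk) = 0.2387/(2π·0.0776) = 0.4895 m·K/W
  R'_conv,out = 1/(2πr h) = 1/(2π·0.0989·10.2) = 0.1578 m·K/W
ΣR = 0.004886 + 3.238×10^-4 + 0.4895 + 0.1578 = 0.6525 m·K/W
Q' = ΔT/ΣR = (230 °C − 24.4 °C)/0.6525 = 315 W/m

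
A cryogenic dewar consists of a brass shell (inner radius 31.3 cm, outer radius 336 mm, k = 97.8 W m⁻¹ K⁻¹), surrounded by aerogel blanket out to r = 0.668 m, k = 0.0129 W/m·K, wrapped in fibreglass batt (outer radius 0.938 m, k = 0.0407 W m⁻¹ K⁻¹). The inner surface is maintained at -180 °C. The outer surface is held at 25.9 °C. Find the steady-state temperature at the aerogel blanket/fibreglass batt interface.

T = 8.5 °C

Series thermal resistances, inner to outer:
  R_brass = (1/0.313 − 1/0.336)/(4πk) = 0.2187/(4π·97.8) = 1.779×10^-4 K/W
  R_aerogel blanket = (1/0.336 − 1/0.668)/(4πk) = 1.479/(4π·0.0129) = 9.125 K/W
  R_fibreglass batt = (1/0.668 − 1/0.938)/(4πk) = 0.4309/(4π·0.0407) = 0.8425 K/W
ΣR = 1.779×10^-4 + 9.125 + 0.8425 = 9.968 K/W
Q = ΔT/ΣR = (-180 °C − 25.9 °C)/9.968 = -20.66 W
From the inner boundary to the aerogel blanket/fibreglass batt interface, ΣR_partial = 9.125 K/W.
T_interface = T_in − Q·ΣR_partial = -180 °C − (-20.66)(9.125) = 8.5 °C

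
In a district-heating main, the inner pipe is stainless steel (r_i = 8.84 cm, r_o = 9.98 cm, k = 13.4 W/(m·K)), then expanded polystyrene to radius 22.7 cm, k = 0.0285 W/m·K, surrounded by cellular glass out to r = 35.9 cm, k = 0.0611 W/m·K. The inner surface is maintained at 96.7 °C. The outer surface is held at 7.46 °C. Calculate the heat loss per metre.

Resistance network (inner→outer):
  R'_stainless steel = ln(0.0998/0.0884)/(2πk) = 0.1213/(2π·13.4) = 0.001441 m·K/W
  R'_expanded polystyrene = ln(0.227/0.0998)/(2πk) = 0.8218/(2π·0.0285) = 4.589 m·K/W
  R'_cellular glass = ln(0.359/0.227)/(2πk) = 0.4584/(2π·0.0611) = 1.194 m·K/W
ΣR = 0.001441 + 4.589 + 1.194 = 5.784 m·K/W
Q' = ΔT/ΣR = (96.7 °C − 7.46 °C)/5.784 = 15.4 W/m

Q' = 15.4 W/m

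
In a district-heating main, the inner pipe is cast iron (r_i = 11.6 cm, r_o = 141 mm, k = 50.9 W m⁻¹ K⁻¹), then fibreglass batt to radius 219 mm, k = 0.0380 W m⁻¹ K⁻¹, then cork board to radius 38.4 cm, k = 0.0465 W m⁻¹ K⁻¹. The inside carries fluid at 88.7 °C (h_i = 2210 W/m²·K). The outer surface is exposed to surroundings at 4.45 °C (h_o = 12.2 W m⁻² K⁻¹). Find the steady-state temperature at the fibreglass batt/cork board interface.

Series thermal resistances, inner to outer:
  R'_conv,in = 1/(2πr h) = 1/(2π·0.116·2210) = 6.208×10^-4 m·K/W
  R'_cast iron = ln(0.141/0.116)/(2πk) = 0.1952/(2π·50.9) = 6.103×10^-4 m·K/W
  R'_fibreglass batt = ln(0.219/0.141)/(2πk) = 0.4403/(2π·0.0380) = 1.844 m·K/W
  R'_cork board = ln(0.384/0.219)/(2πk) = 0.5616/(2π·0.0465) = 1.922 m·K/W
  R'_conv,out = 1/(2πr h) = 1/(2π·0.384·12.2) = 0.03397 m·K/W
ΣR = 6.208×10^-4 + 6.103×10^-4 + 1.844 + 1.922 + 0.03397 = 3.801 m·K/W
Q' = ΔT/ΣR = (88.7 °C − 4.45 °C)/3.801 = 22.17 W/m
From the inner boundary to the fibreglass batt/cork board interface, ΣR_partial = 1.845 m·K/W.
T_interface = T_in − Q'·ΣR_partial = 88.7 °C − (22.17)(1.845) = 47.8 °C

T = 47.8 °C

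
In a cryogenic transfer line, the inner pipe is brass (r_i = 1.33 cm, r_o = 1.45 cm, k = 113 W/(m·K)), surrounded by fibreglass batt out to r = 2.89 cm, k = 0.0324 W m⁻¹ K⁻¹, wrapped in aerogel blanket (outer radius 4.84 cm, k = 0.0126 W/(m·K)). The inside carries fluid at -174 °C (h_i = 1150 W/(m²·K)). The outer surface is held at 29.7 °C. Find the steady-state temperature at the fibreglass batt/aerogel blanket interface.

Series thermal resistances, inner to outer:
  R'_conv,in = 1/(2πr h) = 1/(2π·0.0133·1150) = 0.01041 m·K/W
  R'_brass = ln(0.0145/0.0133)/(2πk) = 0.08638/(2π·113) = 1.217×10^-4 m·K/W
  R'_fibreglass batt = ln(0.0289/0.0145)/(2πk) = 0.6897/(2π·0.0324) = 3.388 m·K/W
  R'_aerogel blanket = ln(0.0484/0.0289)/(2πk) = 0.5157/(2π·0.0126) = 6.513 m·K/W
ΣR = 0.01041 + 1.217×10^-4 + 3.388 + 6.513 = 9.912 m·K/W
Q' = ΔT/ΣR = (-174 °C − 29.7 °C)/9.912 = -20.55 W/m
From the inner boundary to the fibreglass batt/aerogel blanket interface, ΣR_partial = 3.399 m·K/W.
T_interface = T_in − Q'·ΣR_partial = -174 °C − (-20.55)(3.399) = -104 °C

T = -104 °C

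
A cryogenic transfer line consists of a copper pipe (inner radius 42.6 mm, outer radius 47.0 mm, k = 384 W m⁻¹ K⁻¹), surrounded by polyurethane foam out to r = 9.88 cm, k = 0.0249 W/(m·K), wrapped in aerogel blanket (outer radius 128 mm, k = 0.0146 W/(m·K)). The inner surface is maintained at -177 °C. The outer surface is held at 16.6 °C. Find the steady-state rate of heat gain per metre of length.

Q' = 25.6 W/m

Resistance network (inner→outer):
  R'_copper = ln(0.0470/0.0426)/(2πk) = 0.09829/(2π·384) = 4.074×10^-5 m·K/W
  R'_polyurethane foam = ln(0.0988/0.0470)/(2πk) = 0.7430/(2π·0.0249) = 4.749 m·K/W
  R'_aerogel blanket = ln(0.128/0.0988)/(2πk) = 0.2589/(2π·0.0146) = 2.823 m·K/W
ΣR = 4.074×10^-5 + 4.749 + 2.823 = 7.572 m·K/W
Q' = ΔT/ΣR = (-177 °C − 16.6 °C)/7.572 = -25.6 W/m
(Negative Q' ⇒ heat flows inward; heat gain = 25.6 W/m.)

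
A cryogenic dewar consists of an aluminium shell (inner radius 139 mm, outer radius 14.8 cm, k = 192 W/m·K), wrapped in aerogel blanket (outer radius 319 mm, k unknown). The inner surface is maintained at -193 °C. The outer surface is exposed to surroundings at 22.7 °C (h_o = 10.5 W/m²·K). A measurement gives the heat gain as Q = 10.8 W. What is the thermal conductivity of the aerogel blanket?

k = 0.0145 W/m·K

ΣR = ΔT/Q = |-193 − 22.7|/10.8 = 19.97 K/W
Known resistances:
  R_aluminium = (1/0.139 − 1/0.148)/(4πk) = 0.4375/(4π·192) = 1.813×10^-4 K/W
  R_conv,out = 1/(4πr²h) = 1/(4π·0.319²·10.5) = 0.07448 K/W
R_aerogel blanket = ΣR − ΣR_known = 19.97 − 0.07466 = 19.90 K/W
(1/r₁−1/r₂)/(4πk) = 19.90 ⇒ k = 3.622/(4π·19.90) = 0.0145 W/m·K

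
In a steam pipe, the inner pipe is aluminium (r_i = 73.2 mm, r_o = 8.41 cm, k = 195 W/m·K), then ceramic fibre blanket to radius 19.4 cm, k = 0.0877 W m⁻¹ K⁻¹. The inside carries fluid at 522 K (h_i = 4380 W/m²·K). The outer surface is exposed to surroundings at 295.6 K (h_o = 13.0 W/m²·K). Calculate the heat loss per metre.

Treat each layer as a resistance in series:
  R'_conv,in = 1/(2πr h) = 1/(2π·0.0732·4380) = 4.964×10^-4 m·K/W
  R'_aluminium = ln(0.0841/0.0732)/(2πk) = 0.1388/(2π·195) = 1.133×10^-4 m·K/W
  R'_ceramic fibre blanket = ln(0.194/0.0841)/(2πk) = 0.8359/(2π·0.0877) = 1.517 m·K/W
  R'_conv,out = 1/(2πr h) = 1/(2π·0.194·13.0) = 0.06311 m·K/W
ΣR = 4.964×10^-4 + 1.133×10^-4 + 1.517 + 0.06311 = 1.581 m·K/W
Q' = ΔT/ΣR = (522 K − 295.6 K)/1.581 = 143 W/m

Q' = 143 W/m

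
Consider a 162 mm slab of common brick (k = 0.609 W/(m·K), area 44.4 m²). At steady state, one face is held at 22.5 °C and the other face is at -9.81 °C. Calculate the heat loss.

Q = kA·ΔT/L = 0.609 × 44.4 × |22.5 °C − -9.81 °C| / 0.162 = 5390 W

Q = 5390 W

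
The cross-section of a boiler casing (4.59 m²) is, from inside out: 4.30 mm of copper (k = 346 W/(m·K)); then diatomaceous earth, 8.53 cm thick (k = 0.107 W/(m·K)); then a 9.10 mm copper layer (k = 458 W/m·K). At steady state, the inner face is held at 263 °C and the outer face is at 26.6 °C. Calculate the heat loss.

Q = 1360 W

Series thermal resistances, inner to outer:
  R_copper = L/(kA) = 0.00430/(346·4.59) = 2.708×10^-6 K/W
  R_diatomaceous earth = L/(kA) = 0.0853/(0.107·4.59) = 0.1737 K/W
  R_copper = L/(kA) = 0.00910/(458·4.59) = 4.329×10^-6 K/W
ΣR = 2.708×10^-6 + 0.1737 + 4.329×10^-6 = 0.1737 K/W
Q = ΔT/ΣR = (263 °C − 26.6 °C)/0.1737 = 1360 W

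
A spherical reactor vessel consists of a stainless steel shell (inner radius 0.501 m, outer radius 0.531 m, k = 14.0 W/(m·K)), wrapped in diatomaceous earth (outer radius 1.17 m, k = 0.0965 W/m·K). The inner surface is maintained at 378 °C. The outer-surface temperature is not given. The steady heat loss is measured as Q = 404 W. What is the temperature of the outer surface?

Sum the resistances:
  R_stainless steel = (1/0.501 − 1/0.531)/(4πk) = 0.1128/(4π·14.0) = 6.410×10^-4 K/W
  R_diatomaceous earth = (1/0.531 − 1/1.17)/(4πk) = 1.029/(4π·0.0965) = 0.8482 K/W
ΣR = 0.8488 K/W
ΔT = Q·ΣR = 404 × 0.8488 = 342.9 K
Heat flows outward, so T_out = T_in − ΔT = 378 − 342.9 = 35.1 °C

T_out = 35.1 °C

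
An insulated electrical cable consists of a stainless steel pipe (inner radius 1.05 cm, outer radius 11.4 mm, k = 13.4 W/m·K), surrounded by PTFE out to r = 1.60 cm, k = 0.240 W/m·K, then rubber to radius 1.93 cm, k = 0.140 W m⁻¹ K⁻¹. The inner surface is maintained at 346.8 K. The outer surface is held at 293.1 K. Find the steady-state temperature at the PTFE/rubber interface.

T = 319.2 K

Series thermal resistances, inner to outer:
  R'_stainless steel = ln(0.0114/0.0105)/(2πk) = 0.08224/(2π·13.4) = 9.768×10^-4 m·K/W
  R'_PTFE = ln(0.0160/0.0114)/(2πk) = 0.3390/(2π·0.240) = 0.2248 m·K/W
  R'_rubber = ln(0.0193/0.0160)/(2πk) = 0.1875/(2π·0.140) = 0.2132 m·K/W
ΣR = 9.768×10^-4 + 0.2248 + 0.2132 = 0.4390 m·K/W
Q' = ΔT/ΣR = (346.8 K − 293.1 K)/0.4390 = 122.3 W/m
From the inner boundary to the PTFE/rubber interface, ΣR_partial = 0.2258 m·K/W.
T_interface = T_in − Q'·ΣR_partial = 346.8 K − (122.3)(0.2258) = 319.2 K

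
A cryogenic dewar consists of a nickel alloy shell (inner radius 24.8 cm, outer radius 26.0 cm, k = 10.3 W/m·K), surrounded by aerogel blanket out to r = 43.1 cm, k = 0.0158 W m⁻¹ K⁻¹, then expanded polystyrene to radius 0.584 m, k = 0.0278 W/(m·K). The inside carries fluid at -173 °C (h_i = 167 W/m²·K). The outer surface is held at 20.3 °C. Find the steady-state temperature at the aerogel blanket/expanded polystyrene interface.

T = -15.3 °C

Series thermal resistances, inner to outer:
  R_conv,in = 1/(4πr²h) = 1/(4π·0.248²·167) = 0.007748 K/W
  R_nickel alloy = (1/0.248 − 1/0.260)/(4πk) = 0.1861/(4π·10.3) = 0.001438 K/W
  R_aerogel blanket = (1/0.260 − 1/0.431)/(4πk) = 1.526/(4π·0.0158) = 7.686 K/W
  R_expanded polystyrene = (1/0.431 − 1/0.584)/(4πk) = 0.6079/(4π·0.0278) = 1.740 K/W
ΣR = 0.007748 + 0.001438 + 7.686 + 1.740 = 9.435 K/W
Q = ΔT/ΣR = (-173 °C − 20.3 °C)/9.435 = -20.49 W
From the inner boundary to the aerogel blanket/expanded polystyrene interface, ΣR_partial = 7.695 K/W.
T_interface = T_in − Q·ΣR_partial = -173 °C − (-20.49)(7.695) = -15.3 °C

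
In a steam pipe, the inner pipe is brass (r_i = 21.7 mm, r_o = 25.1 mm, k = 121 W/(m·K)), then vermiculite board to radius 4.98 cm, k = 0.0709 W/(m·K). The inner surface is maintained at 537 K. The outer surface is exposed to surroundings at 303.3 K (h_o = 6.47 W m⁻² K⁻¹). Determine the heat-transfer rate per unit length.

Treat each layer as a resistance in series:
  R'_brass = ln(0.0251/0.0217)/(2πk) = 0.1456/(2π·121) = 1.915×10^-4 m·K/W
  R'_vermiculite board = ln(0.0498/0.0251)/(2πk) = 0.6851/(2π·0.0709) = 1.538 m·K/W
  R'_conv,out = 1/(2πr h) = 1/(2π·0.0498·6.47) = 0.4940 m·K/W
ΣR = 1.915×10^-4 + 1.538 + 0.4940 = 2.032 m·K/W
Q' = ΔT/ΣR = (537 K − 303.3 K)/2.032 = 115 W/m

Q' = 115 W/m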